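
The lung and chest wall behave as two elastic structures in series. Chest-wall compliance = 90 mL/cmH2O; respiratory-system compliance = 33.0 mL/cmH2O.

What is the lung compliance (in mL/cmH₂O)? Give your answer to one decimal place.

52.1

1/CL = 1/Crs − 1/Ccw.
1/CL = 1/33.0 − 1/90 = 0.01919.
CL = 52.11 mL/cmH2O.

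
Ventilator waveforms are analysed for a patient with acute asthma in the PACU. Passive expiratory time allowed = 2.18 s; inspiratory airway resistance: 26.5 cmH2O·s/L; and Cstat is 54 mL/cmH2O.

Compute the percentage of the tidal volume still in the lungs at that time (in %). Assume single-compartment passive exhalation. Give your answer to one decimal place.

21.8

τ = R × C = 26.5 × 54 mL/cmH2O = 26.5 × 0.054 L/cmH2O = 1.431 s.
Passive exhalation: V(t)/V₀ = e^(−t/τ) = e^(−2.18/1.431) = 0.218.
Fraction remaining = 0.218 → 21.8%.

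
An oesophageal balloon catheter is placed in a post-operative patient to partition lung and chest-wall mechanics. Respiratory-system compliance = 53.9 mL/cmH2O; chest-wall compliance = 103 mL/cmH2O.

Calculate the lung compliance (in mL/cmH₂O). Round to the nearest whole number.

1/CL = 1/Crs − 1/Ccw.
1/CL = 1/53.9 − 1/103 = 0.008844.
CL = 113.07 mL/cmH2O.

113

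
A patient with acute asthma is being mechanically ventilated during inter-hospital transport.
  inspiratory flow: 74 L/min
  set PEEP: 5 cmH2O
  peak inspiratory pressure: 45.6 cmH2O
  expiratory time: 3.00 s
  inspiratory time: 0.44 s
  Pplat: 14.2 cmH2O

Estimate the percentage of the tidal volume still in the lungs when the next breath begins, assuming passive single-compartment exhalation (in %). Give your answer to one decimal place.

13.6

Flow: 74 L/min ÷ 60 = 1.2333 L/s.
Vt = flow × Ti = 1.2333 L/s × 0.44 s × 1000 mL/L = 542.65 mL.
R = (PIP − Pplat)/V̇ = (45.6 − 14.2) / 1.2333 = 31.4/1.2333 = 25.46 cmH2O·s/L.
C = Vt/(Pplat − PEEP) = 542.65 / (14.2 − 5) = 542.65/9.2 = 58.984 mL/cmH2O.
τ = R × C = 25.46 × 0.05898 L/cmH2O = 1.502 s.
Fraction remaining at end-expiration = e^(−Te/τ) = e^(−3.00/1.502) = 0.1357 → 13.57%.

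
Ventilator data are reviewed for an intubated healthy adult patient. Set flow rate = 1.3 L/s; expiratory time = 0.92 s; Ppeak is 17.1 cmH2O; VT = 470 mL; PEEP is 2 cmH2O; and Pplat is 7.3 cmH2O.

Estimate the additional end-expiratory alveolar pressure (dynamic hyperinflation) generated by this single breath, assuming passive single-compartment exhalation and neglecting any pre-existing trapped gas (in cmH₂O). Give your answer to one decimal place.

1.3

R = (PIP − Pplat)/V̇ = (17.1 − 7.3) / 1.3 = 9.8/1.3 = 7.538 cmH2O·s/L.
C = Vt/(Pplat − PEEP) = 470.0 / (7.3 − 2) = 470.0/5.3 = 88.679 mL/cmH2O.
τ = R × C = 7.538 × 0.08868 L/cmH2O = 0.6685 s.
Fraction remaining = e^(−Te/τ) = e^(−0.92/0.6685) = 0.2525; trapped volume = 470.0 × 0.2525 = 118.68 mL.
Additional alveolar pressure from trapping ≈ V_trapped / C = 118.68 / 88.679 = 1.338 cmH2O.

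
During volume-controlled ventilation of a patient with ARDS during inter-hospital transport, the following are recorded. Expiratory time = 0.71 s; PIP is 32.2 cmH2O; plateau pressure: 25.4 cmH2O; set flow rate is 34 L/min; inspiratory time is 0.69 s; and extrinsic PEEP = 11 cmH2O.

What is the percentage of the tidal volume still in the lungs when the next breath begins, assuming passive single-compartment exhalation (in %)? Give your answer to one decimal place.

Flow: 34 L/min ÷ 60 = 0.5667 L/s.
Vt = flow × Ti = 0.5667 L/s × 0.69 s × 1000 mL/L = 391.02 mL.
R = (PIP − Pplat)/V̇ = (32.2 − 25.4) / 0.5667 = 6.8/0.5667 = 11.999 cmH2O·s/L.
C = Vt/(Pplat − PEEP) = 391.02 / (25.4 − 11) = 391.02/14.4 = 27.154 mL/cmH2O.
τ = R × C = 11.999 × 0.02715 L/cmH2O = 0.3258 s.
Fraction remaining at end-expiration = e^(−Te/τ) = e^(−0.71/0.3258) = 0.1131 → 11.31%.

11.3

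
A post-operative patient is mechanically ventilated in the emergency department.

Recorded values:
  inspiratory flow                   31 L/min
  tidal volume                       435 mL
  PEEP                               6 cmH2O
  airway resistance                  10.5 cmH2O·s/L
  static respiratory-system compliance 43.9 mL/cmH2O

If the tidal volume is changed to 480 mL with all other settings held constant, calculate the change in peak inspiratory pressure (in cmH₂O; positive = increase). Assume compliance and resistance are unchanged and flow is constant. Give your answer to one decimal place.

PIP = Vt/C + R·V̇ + PEEP (constant-flow equation of motion).
Only the elastic term changes: ΔPIP = ΔVt / C = (480 − 435) / 43.9 = 1.025 cmH2O.

1.0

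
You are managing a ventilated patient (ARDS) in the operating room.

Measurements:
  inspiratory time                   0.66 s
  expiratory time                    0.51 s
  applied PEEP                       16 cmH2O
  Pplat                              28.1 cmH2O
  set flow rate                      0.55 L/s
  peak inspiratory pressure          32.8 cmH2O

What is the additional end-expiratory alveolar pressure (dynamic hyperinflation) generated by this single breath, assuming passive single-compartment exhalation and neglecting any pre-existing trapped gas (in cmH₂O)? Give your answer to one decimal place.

1.7

Vt = flow × Ti = 0.55 L/s × 0.66 s × 1000 mL/L = 363.0 mL.
R = (PIP − Pplat)/V̇ = (32.8 − 28.1) / 0.55 = 4.7/0.55 = 8.545 cmH2O·s/L.
C = Vt/(Pplat − PEEP) = 363.0 / (28.1 − 16) = 363.0/12.1 = 30.0 mL/cmH2O.
τ = R × C = 8.545 × 0.03 L/cmH2O = 0.2564 s.
Fraction remaining = e^(−Te/τ) = e^(−0.51/0.2564) = 0.1368; trapped volume = 363.0 × 0.1368 = 49.658 mL.
Additional alveolar pressure from trapping ≈ V_trapped / C = 49.658 / 30.0 = 1.655 cmH2O.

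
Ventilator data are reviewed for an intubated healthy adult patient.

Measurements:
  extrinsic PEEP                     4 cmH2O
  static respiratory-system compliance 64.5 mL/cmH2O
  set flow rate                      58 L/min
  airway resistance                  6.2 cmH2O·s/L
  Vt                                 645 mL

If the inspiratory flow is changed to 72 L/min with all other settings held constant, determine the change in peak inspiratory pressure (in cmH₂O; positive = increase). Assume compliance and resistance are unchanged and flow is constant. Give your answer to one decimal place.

Flow: 58 L/min ÷ 60 = 0.9667 L/s.
New flow: 72 L/min ÷ 60 = 1.2 L/s.
PIP = Vt/C + R·V̇ + PEEP (constant-flow equation of motion).
Only the resistive term changes: ΔPIP = R × ΔV̇ = 6.2 × (1.2 − 0.9667) = 6.2 × 0.2333 = 1.446 cmH2O.

1.4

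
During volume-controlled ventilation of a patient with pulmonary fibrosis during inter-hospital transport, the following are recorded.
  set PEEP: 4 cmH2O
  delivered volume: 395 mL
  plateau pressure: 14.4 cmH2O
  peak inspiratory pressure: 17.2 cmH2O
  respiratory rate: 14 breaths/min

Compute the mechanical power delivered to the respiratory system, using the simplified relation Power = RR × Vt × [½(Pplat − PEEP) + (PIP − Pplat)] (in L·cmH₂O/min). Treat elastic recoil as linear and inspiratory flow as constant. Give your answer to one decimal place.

44.2

Per-breath work = Vt × [½(Pplat−PEEP) + (PIP−Pplat)] = 0.395 × [0.5×10.4 + 2.8] = 0.395 × 8.0 = 3.16 L·cmH2O.
Power = 14 × 3.16 = 44.24 L·cmH2O/min.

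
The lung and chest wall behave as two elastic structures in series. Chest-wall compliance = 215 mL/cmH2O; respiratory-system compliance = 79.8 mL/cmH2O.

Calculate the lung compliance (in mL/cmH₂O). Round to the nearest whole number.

127

1/CL = 1/Crs − 1/Ccw.
1/CL = 1/79.8 − 1/215 = 0.00788.
CL = 126.9 mL/cmH2O.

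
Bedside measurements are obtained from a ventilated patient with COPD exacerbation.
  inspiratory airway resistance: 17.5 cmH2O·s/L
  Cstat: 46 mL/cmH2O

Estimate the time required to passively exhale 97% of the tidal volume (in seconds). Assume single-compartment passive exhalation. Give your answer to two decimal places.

τ = R × C = 17.5 × 46 mL/cmH2O = 17.5 × 0.046 L/cmH2O = 0.805 s.
Exhaled fraction f = 1 − e^(−t/τ) → t = −τ·ln(1 − f) = −0.805·ln(0.03) = 2.823 s.

2.82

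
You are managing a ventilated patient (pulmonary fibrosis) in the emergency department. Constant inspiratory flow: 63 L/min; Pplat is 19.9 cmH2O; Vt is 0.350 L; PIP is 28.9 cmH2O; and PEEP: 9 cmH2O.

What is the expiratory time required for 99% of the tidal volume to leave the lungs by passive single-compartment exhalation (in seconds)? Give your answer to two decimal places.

1.27

Flow: 63 L/min ÷ 60 = 1.05 L/s.
R = (PIP − Pplat)/V̇ = (28.9 − 19.9) / 1.05 = 9.0/1.05 = 8.571 cmH2O·s/L.
C = Vt/(Pplat − PEEP) = 350.0 / (19.9 − 9) = 350.0/10.9 = 32.11 mL/cmH2O.
τ = R × C = 8.571 × 0.03211 L/cmH2O = 0.2752 s.
t = −τ·ln(1 − 0.99) = −0.2752·ln(0.01) = 1.267 s.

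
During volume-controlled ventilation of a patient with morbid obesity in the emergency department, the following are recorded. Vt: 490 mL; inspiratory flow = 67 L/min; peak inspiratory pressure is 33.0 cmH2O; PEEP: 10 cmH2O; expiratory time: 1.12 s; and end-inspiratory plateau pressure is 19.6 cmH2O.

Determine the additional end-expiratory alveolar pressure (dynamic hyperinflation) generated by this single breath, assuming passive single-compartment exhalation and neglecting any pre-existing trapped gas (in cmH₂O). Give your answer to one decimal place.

Flow: 67 L/min ÷ 60 = 1.1167 L/s.
R = (PIP − Pplat)/V̇ = (33.0 − 19.6) / 1.1167 = 13.4/1.1167 = 12.0 cmH2O·s/L.
C = Vt/(Pplat − PEEP) = 490.0 / (19.6 − 10) = 490.0/9.6 = 51.042 mL/cmH2O.
τ = R × C = 12.0 × 0.05104 L/cmH2O = 0.6125 s.
Fraction remaining = e^(−Te/τ) = e^(−1.12/0.6125) = 0.1606; trapped volume = 490.0 × 0.1606 = 78.694 mL.
Additional alveolar pressure from trapping ≈ V_trapped / C = 78.694 / 51.042 = 1.542 cmH2O.

1.5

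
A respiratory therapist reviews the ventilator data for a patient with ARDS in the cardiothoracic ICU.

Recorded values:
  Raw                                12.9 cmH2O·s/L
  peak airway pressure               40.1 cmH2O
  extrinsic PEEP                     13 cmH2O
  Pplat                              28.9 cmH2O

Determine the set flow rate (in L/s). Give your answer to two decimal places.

0.87

flow = (PIP − Pplat) / Raw = 11.2 / 12.9 = 0.8682 L/s.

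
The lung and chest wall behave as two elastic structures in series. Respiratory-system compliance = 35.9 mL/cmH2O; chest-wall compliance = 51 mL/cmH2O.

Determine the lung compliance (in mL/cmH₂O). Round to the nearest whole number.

1/CL = 1/Crs − 1/Ccw.
1/CL = 1/35.9 − 1/51 = 0.008247.
CL = 121.26 mL/cmH2O.

121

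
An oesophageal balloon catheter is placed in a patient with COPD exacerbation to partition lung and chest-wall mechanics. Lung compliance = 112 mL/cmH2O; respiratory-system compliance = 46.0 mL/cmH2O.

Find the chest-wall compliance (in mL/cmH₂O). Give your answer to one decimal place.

1/Ccw = 1/Crs − 1/CL.
1/Ccw = 1/46.0 − 1/112 = 0.01281.
Ccw = 78.064 mL/cmH2O.

78.1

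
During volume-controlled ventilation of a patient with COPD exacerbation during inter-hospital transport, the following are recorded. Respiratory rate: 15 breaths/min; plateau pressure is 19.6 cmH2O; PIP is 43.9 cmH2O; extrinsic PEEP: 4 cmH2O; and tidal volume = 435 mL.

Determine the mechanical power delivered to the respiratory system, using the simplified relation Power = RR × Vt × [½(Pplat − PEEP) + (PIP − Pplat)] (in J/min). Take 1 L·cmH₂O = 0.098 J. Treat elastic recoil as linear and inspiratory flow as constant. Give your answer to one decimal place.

Per-breath work = Vt × [½(Pplat−PEEP) + (PIP−Pplat)] = 0.435 × [0.5×15.6 + 24.3] = 0.435 × 32.1 = 13.964 L·cmH2O.
Power = 15 × 13.964 = 209.46 L·cmH2O/min.
× 0.098 J/(L·cmH2O) → 20.527 J/min.

20.5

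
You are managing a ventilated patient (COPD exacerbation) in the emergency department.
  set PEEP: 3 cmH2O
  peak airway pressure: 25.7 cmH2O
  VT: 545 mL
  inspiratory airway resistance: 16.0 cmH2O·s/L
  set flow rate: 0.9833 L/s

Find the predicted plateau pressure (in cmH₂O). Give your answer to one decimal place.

10.0

Pplat = PIP − Raw × flow = 25.7 − 16.0 × 0.9833 = 25.7 − 15.733 = 9.967 cmH2O.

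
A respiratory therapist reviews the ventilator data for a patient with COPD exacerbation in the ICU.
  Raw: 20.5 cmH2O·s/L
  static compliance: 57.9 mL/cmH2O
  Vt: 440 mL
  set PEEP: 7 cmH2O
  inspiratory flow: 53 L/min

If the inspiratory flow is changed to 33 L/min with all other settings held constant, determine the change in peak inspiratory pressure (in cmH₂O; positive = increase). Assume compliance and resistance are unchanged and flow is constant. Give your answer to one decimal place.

-6.8

Flow: 53 L/min ÷ 60 = 0.8833 L/s.
New flow: 33 L/min ÷ 60 = 0.55 L/s.
PIP = Vt/C + R·V̇ + PEEP (constant-flow equation of motion).
Only the resistive term changes: ΔPIP = R × ΔV̇ = 20.5 × (0.55 − 0.8833) = 20.5 × -0.3333 = -6.833 cmH2O.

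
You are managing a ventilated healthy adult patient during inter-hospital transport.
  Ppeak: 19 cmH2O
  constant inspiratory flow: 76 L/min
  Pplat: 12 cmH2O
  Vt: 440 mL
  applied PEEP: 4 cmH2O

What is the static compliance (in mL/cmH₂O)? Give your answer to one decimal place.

Cstat = Vt / (Pplat − PEEP) = 440 / (12 − 4) = 440 / 8.0 = 55.0 mL/cmH2O.

55.0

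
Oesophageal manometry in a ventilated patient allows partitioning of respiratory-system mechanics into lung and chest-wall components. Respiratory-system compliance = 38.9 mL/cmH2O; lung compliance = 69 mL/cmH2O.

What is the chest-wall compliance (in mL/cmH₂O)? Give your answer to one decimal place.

1/Ccw = 1/Crs − 1/CL.
1/Ccw = 1/38.9 − 1/69 = 0.01121.
Ccw = 89.206 mL/cmH2O.

89.2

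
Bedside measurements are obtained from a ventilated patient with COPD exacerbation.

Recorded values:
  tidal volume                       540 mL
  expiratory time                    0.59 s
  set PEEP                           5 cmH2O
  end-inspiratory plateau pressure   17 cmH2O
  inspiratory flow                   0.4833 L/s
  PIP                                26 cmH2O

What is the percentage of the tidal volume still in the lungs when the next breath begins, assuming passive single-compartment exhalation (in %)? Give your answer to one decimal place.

49.5

R = (PIP − Pplat)/V̇ = (26 − 17) / 0.4833 = 9.0/0.4833 = 18.622 cmH2O·s/L.
C = Vt/(Pplat − PEEP) = 540.0 / (17 − 5) = 540.0/12.0 = 45.0 mL/cmH2O.
τ = R × C = 18.622 × 0.045 L/cmH2O = 0.838 s.
Fraction remaining at end-expiration = e^(−Te/τ) = e^(−0.59/0.838) = 0.4946 → 49.46%.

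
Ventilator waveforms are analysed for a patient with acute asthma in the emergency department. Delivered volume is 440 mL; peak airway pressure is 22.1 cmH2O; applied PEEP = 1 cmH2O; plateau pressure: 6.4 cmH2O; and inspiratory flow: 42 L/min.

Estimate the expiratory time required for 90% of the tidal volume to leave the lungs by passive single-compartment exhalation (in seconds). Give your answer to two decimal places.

4.21

Flow: 42 L/min ÷ 60 = 0.7 L/s.
R = (PIP − Pplat)/V̇ = (22.1 − 6.4) / 0.7 = 15.7/0.7 = 22.429 cmH2O·s/L.
C = Vt/(Pplat − PEEP) = 440.0 / (6.4 − 1) = 440.0/5.4 = 81.481 mL/cmH2O.
τ = R × C = 22.429 × 0.08148 L/cmH2O = 1.828 s.
t = −τ·ln(1 − 0.90) = −1.828·ln(0.1) = 4.209 s.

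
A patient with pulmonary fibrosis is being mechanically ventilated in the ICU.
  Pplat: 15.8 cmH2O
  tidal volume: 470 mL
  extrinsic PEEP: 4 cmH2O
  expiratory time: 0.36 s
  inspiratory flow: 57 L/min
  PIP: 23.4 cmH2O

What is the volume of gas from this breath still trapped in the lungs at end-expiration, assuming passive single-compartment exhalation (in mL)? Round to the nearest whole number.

152

Flow: 57 L/min ÷ 60 = 0.95 L/s.
R = (PIP − Pplat)/V̇ = (23.4 − 15.8) / 0.95 = 7.6/0.95 = 8.0 cmH2O·s/L.
C = Vt/(Pplat − PEEP) = 470.0 / (15.8 − 4) = 470.0/11.8 = 39.831 mL/cmH2O.
τ = R × C = 8.0 × 0.03983 L/cmH2O = 0.3186 s.
Fraction remaining = e^(−Te/τ) = e^(−0.36/0.3186) = 0.3231.
Trapped volume = 470.0 × 0.3231 = 151.86 mL.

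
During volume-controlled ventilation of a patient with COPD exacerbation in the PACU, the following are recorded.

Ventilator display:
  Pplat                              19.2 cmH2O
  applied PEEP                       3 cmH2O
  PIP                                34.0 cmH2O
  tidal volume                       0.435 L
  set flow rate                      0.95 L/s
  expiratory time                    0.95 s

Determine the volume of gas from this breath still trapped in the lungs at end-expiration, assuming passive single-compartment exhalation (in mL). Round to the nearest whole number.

45

R = (PIP − Pplat)/V̇ = (34.0 − 19.2) / 0.95 = 14.8/0.95 = 15.579 cmH2O·s/L.
C = Vt/(Pplat − PEEP) = 435.0 / (19.2 − 3) = 435.0/16.2 = 26.852 mL/cmH2O.
τ = R × C = 15.579 × 0.02685 L/cmH2O = 0.4183 s.
Fraction remaining = e^(−Te/τ) = e^(−0.95/0.4183) = 0.1032.
Trapped volume = 435.0 × 0.1032 = 44.892 mL.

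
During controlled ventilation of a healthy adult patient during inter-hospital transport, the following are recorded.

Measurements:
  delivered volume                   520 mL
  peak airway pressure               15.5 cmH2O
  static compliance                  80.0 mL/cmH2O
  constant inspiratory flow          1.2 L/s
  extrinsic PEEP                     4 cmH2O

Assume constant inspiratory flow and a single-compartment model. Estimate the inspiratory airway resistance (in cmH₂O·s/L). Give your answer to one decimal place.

4.2

Equation of motion (constant flow): PIP = Vt/C + R·V̇ + PEEP.
R·V̇ = PIP − Vt/C − PEEP = 15.5 − 520/80.0 − 4 = 15.5 − 6.5 − 4 = 5.0 cmH2O.
R = 5.0 / 1.2 = 4.167 cmH2O·s/L.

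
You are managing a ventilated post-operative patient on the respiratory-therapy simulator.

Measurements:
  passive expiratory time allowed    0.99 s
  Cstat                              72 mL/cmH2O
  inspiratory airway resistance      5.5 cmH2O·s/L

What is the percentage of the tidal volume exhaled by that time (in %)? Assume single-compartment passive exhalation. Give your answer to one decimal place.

91.8

τ = R × C = 5.5 × 72 mL/cmH2O = 5.5 × 0.072 L/cmH2O = 0.396 s.
Passive exhalation: V(t)/V₀ = e^(−t/τ) = e^(−0.99/0.396) = 0.08208.
Fraction exhaled = 1 − 0.08208 = 0.9179 → 91.79%.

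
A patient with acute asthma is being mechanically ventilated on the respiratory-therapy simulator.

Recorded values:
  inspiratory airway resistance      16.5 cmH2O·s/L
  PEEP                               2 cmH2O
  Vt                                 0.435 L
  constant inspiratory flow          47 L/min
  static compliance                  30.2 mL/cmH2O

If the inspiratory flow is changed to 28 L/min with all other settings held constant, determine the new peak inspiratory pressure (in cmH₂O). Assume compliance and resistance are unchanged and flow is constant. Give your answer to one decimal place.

24.1

Flow: 47 L/min ÷ 60 = 0.7833 L/s.
New flow: 28 L/min ÷ 60 = 0.4667 L/s.
PIP = Vt/C + R·V̇ + PEEP (constant-flow equation of motion).
Only the resistive term changes: ΔPIP = R × ΔV̇ = 16.5 × (0.4667 − 0.7833) = 16.5 × -0.3166 = -5.224 cmH2O.
Original PIP = 435/30.2 + 16.5×0.7833 + 2 = 29.328 cmH2O; new PIP = 29.328 + (-5.224) = 24.104 cmH2O.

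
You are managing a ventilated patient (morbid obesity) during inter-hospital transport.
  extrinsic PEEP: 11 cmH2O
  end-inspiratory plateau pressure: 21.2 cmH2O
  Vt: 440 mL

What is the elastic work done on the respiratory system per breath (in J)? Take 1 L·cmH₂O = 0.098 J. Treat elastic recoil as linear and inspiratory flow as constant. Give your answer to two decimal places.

Elastic work ≈ ½ × (Pplat − PEEP) × Vt = 0.5 × (21.2 − 11) × 0.440 L = 0.5 × 10.2 × 0.440 = 2.244 L·cmH2O.
× 0.098 J/(L·cmH2O) → 0.2199 J.

0.22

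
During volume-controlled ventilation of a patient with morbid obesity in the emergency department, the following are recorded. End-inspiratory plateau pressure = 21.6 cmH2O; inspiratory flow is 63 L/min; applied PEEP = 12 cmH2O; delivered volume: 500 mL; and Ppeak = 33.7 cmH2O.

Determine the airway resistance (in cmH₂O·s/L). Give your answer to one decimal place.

11.5

Flow: 63 L/min ÷ 60 = 1.05 L/s.
Raw = (PIP − Pplat) / flow = (33.7 − 21.6) / 1.05 = 12.1 / 1.05 = 11.524 cmH2O·s/L.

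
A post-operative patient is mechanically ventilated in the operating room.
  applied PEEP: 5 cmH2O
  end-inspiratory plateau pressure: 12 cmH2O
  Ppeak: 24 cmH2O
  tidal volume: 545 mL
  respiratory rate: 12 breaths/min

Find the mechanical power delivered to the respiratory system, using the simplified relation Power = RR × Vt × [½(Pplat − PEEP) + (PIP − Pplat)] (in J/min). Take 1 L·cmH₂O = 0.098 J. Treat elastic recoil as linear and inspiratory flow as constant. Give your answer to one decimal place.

9.9

Per-breath work = Vt × [½(Pplat−PEEP) + (PIP−Pplat)] = 0.545 × [0.5×7.0 + 12.0] = 0.545 × 15.5 = 8.448 L·cmH2O.
Power = 12 × 8.448 = 101.38 L·cmH2O/min.
× 0.098 J/(L·cmH2O) → 9.935 J/min.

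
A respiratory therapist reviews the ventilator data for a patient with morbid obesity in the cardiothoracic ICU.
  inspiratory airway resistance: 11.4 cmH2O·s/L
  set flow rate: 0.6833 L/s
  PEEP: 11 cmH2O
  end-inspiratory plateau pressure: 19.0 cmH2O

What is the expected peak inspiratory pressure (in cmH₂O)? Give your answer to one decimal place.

26.8

PIP = Pplat + Raw × flow = 19.0 + 11.4 × 0.6833 = 19.0 + 7.79 = 26.79 cmH2O.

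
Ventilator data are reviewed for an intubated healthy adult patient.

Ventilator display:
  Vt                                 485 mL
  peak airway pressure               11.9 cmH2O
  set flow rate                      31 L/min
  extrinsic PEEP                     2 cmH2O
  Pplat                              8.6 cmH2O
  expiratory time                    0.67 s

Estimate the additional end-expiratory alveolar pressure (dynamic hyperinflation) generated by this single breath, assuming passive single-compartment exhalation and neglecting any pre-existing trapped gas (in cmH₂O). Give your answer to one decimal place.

1.6

Flow: 31 L/min ÷ 60 = 0.5167 L/s.
R = (PIP − Pplat)/V̇ = (11.9 − 8.6) / 0.5167 = 3.3/0.5167 = 6.387 cmH2O·s/L.
C = Vt/(Pplat − PEEP) = 485.0 / (8.6 − 2) = 485.0/6.6 = 73.485 mL/cmH2O.
τ = R × C = 6.387 × 0.07349 L/cmH2O = 0.4694 s.
Fraction remaining = e^(−Te/τ) = e^(−0.67/0.4694) = 0.2399; trapped volume = 485.0 × 0.2399 = 116.35 mL.
Additional alveolar pressure from trapping ≈ V_trapped / C = 116.35 / 73.485 = 1.583 cmH2O.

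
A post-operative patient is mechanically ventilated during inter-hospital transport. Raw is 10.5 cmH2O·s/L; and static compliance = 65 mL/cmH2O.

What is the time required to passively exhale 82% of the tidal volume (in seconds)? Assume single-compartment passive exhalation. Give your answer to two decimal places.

1.17

τ = R × C = 10.5 × 65 mL/cmH2O = 10.5 × 0.065 L/cmH2O = 0.6825 s.
Exhaled fraction f = 1 − e^(−t/τ) → t = −τ·ln(1 − f) = −0.6825·ln(0.18) = 1.17 s.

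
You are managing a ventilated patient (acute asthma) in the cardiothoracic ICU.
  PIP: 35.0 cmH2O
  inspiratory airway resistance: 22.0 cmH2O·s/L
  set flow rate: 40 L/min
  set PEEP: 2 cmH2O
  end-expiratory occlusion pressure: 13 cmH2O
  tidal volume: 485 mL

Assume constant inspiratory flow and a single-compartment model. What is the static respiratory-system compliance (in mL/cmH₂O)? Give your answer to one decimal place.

Flow: 40 L/min ÷ 60 = 0.6667 L/s.
Total PEEP = 13 cmH2O (set 2 + intrinsic 11); this is the baseline alveolar pressure.
Equation of motion (constant flow): PIP = Vt/C + R·V̇ + PEEP.
Vt/C = PIP − R·V̇ − PEEP = 35.0 − 22.0×0.6667 − 13 = 35.0 − 14.667 − 13 = 7.333 cmH2O.
C = Vt / 7.333 = 485 / 7.333 = 66.139 mL/cmH2O.

66.1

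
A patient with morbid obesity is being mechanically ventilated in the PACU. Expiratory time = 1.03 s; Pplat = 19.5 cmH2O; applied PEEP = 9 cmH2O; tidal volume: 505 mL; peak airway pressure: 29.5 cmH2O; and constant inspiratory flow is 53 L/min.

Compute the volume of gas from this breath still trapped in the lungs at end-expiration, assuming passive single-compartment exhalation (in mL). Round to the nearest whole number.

Flow: 53 L/min ÷ 60 = 0.8833 L/s.
R = (PIP − Pplat)/V̇ = (29.5 − 19.5) / 0.8833 = 10.0/0.8833 = 11.321 cmH2O·s/L.
C = Vt/(Pplat − PEEP) = 505.0 / (19.5 − 9) = 505.0/10.5 = 48.095 mL/cmH2O.
τ = R × C = 11.321 × 0.0481 L/cmH2O = 0.5445 s.
Fraction remaining = e^(−Te/τ) = e^(−1.03/0.5445) = 0.1508.
Trapped volume = 505.0 × 0.1508 = 76.154 mL.

76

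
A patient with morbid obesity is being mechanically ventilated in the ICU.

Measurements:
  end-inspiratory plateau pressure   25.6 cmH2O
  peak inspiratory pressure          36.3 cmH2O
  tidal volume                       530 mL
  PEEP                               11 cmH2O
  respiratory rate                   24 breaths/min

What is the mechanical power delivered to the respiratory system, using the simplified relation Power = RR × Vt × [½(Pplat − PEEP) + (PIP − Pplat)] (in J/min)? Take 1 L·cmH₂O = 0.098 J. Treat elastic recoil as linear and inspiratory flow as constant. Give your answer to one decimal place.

Per-breath work = Vt × [½(Pplat−PEEP) + (PIP−Pplat)] = 0.530 × [0.5×14.6 + 10.7] = 0.530 × 18.0 = 9.54 L·cmH2O.
Power = 24 × 9.54 = 228.96 L·cmH2O/min.
× 0.098 J/(L·cmH2O) → 22.438 J/min.

22.4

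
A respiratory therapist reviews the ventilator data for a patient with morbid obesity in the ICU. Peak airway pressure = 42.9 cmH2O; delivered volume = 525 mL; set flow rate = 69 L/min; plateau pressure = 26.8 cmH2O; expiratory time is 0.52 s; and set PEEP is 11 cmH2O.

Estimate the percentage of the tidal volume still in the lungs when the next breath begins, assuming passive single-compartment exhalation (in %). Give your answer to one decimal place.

Flow: 69 L/min ÷ 60 = 1.15 L/s.
R = (PIP − Pplat)/V̇ = (42.9 − 26.8) / 1.15 = 16.1/1.15 = 14.0 cmH2O·s/L.
C = Vt/(Pplat − PEEP) = 525.0 / (26.8 − 11) = 525.0/15.8 = 33.228 mL/cmH2O.
τ = R × C = 14.0 × 0.03323 L/cmH2O = 0.4652 s.
Fraction remaining at end-expiration = e^(−Te/τ) = e^(−0.52/0.4652) = 0.327 → 32.7%.

32.7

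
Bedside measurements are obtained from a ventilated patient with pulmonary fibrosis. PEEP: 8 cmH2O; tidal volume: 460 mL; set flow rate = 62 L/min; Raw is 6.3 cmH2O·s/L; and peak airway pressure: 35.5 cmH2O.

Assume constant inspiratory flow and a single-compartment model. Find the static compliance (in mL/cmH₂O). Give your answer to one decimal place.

21.9

Flow: 62 L/min ÷ 60 = 1.0333 L/s.
Equation of motion (constant flow): PIP = Vt/C + R·V̇ + PEEP.
Vt/C = PIP − R·V̇ − PEEP = 35.5 − 6.3×1.0333 − 8 = 35.5 − 6.51 − 8 = 20.99 cmH2O.
C = Vt / 20.99 = 460 / 20.99 = 21.915 mL/cmH2O.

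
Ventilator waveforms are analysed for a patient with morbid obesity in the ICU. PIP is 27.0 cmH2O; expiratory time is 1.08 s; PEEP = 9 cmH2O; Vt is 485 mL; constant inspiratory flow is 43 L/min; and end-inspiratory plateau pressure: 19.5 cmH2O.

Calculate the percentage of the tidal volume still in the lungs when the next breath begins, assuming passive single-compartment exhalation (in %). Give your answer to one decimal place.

Flow: 43 L/min ÷ 60 = 0.7167 L/s.
R = (PIP − Pplat)/V̇ = (27.0 − 19.5) / 0.7167 = 7.5/0.7167 = 10.465 cmH2O·s/L.
C = Vt/(Pplat − PEEP) = 485.0 / (19.5 − 9) = 485.0/10.5 = 46.19 mL/cmH2O.
τ = R × C = 10.465 × 0.04619 L/cmH2O = 0.4834 s.
Fraction remaining at end-expiration = e^(−Te/τ) = e^(−1.08/0.4834) = 0.1071 → 10.71%.

10.7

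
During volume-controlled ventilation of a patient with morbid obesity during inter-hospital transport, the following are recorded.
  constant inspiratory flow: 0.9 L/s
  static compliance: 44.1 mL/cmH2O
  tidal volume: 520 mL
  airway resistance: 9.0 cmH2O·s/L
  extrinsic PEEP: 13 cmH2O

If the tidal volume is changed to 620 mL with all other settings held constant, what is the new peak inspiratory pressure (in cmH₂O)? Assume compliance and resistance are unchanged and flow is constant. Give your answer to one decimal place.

35.2

PIP = Vt/C + R·V̇ + PEEP (constant-flow equation of motion).
Only the elastic term changes: ΔPIP = ΔVt / C = (620 − 520) / 44.1 = 2.268 cmH2O.
Original PIP = 520/44.1 + 9.0×0.9 + 13 = 32.891 cmH2O; new PIP = 32.891 + (2.268) = 35.159 cmH2O.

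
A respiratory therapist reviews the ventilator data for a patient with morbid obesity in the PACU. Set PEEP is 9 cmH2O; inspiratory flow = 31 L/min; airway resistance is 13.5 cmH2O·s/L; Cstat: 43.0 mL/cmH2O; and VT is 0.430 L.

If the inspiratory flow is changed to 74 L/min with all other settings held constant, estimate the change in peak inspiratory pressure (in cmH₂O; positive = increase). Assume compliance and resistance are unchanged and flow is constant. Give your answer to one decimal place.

Flow: 31 L/min ÷ 60 = 0.5167 L/s.
New flow: 74 L/min ÷ 60 = 1.2333 L/s.
PIP = Vt/C + R·V̇ + PEEP (constant-flow equation of motion).
Only the resistive term changes: ΔPIP = R × ΔV̇ = 13.5 × (1.2333 − 0.5167) = 13.5 × 0.7166 = 9.674 cmH2O.

9.7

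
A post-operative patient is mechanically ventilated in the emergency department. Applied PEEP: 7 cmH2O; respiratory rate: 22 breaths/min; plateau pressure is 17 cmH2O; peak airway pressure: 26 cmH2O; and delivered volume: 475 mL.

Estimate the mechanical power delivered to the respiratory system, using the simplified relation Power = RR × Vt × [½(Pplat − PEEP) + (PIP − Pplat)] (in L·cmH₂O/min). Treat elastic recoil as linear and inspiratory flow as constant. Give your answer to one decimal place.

146.3

Per-breath work = Vt × [½(Pplat−PEEP) + (PIP−Pplat)] = 0.475 × [0.5×10.0 + 9.0] = 0.475 × 14.0 = 6.65 L·cmH2O.
Power = 22 × 6.65 = 146.3 L·cmH2O/min.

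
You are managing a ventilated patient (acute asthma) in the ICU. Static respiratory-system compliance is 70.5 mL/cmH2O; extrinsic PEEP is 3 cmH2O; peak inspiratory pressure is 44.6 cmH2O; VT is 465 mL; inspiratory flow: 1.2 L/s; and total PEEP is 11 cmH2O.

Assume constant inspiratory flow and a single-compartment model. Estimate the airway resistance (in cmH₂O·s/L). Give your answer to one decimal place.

Total PEEP = 11 cmH2O (set 3 + intrinsic 8); this is the baseline alveolar pressure.
Equation of motion (constant flow): PIP = Vt/C + R·V̇ + PEEP.
R·V̇ = PIP − Vt/C − PEEP = 44.6 − 465/70.5 − 11 = 44.6 − 6.596 − 11 = 27.004 cmH2O.
R = 27.004 / 1.2 = 22.503 cmH2O·s/L.

22.5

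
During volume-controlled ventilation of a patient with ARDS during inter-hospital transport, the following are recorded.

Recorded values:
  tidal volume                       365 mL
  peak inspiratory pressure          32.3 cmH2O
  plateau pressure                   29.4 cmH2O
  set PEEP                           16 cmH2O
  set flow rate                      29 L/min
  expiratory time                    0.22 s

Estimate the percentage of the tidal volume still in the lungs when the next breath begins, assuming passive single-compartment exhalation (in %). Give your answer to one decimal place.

Flow: 29 L/min ÷ 60 = 0.4833 L/s.
R = (PIP − Pplat)/V̇ = (32.3 − 29.4) / 0.4833 = 2.9/0.4833 = 6.0 cmH2O·s/L.
C = Vt/(Pplat − PEEP) = 365.0 / (29.4 − 16) = 365.0/13.4 = 27.239 mL/cmH2O.
τ = R × C = 6.0 × 0.02724 L/cmH2O = 0.1634 s.
Fraction remaining at end-expiration = e^(−Te/τ) = e^(−0.22/0.1634) = 0.2602 → 26.02%.

26.0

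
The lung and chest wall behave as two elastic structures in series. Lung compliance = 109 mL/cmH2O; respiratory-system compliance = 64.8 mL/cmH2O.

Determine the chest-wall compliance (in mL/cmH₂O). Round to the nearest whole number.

1/Ccw = 1/Crs − 1/CL.
1/Ccw = 1/64.8 − 1/109 = 0.006258.
Ccw = 159.8 mL/cmH2O.

160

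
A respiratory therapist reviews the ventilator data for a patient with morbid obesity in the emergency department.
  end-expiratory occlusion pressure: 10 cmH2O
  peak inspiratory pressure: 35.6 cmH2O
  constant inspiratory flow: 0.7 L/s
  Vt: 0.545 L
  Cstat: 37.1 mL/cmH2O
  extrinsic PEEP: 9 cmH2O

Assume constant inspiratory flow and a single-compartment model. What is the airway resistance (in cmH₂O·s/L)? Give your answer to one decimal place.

15.6

Total PEEP = 10 cmH2O (set 9 + intrinsic 1); this is the baseline alveolar pressure.
Equation of motion (constant flow): PIP = Vt/C + R·V̇ + PEEP.
R·V̇ = PIP − Vt/C − PEEP = 35.6 − 545/37.1 − 10 = 35.6 − 14.69 − 10 = 10.91 cmH2O.
R = 10.91 / 0.7 = 15.586 cmH2O·s/L.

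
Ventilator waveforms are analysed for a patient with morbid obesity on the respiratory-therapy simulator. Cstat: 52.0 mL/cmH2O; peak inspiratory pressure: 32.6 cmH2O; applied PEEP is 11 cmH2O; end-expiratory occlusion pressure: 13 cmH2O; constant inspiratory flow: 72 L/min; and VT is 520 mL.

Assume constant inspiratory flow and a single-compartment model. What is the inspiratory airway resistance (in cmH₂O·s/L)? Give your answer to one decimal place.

Flow: 72 L/min ÷ 60 = 1.2 L/s.
Total PEEP = 13 cmH2O (set 11 + intrinsic 2); this is the baseline alveolar pressure.
Equation of motion (constant flow): PIP = Vt/C + R·V̇ + PEEP.
R·V̇ = PIP − Vt/C − PEEP = 32.6 − 520/52.0 − 13 = 32.6 − 10.0 − 13 = 9.6 cmH2O.
R = 9.6 / 1.2 = 8.0 cmH2O·s/L.

8.0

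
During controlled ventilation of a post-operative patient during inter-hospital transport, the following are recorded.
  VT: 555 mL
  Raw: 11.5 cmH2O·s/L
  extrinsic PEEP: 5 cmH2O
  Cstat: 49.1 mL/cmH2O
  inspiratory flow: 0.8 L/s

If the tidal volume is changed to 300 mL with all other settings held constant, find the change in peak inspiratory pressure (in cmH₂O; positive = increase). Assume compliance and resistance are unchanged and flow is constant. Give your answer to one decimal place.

-5.2

PIP = Vt/C + R·V̇ + PEEP (constant-flow equation of motion).
Only the elastic term changes: ΔPIP = ΔVt / C = (300 − 555) / 49.1 = -5.193 cmH2O.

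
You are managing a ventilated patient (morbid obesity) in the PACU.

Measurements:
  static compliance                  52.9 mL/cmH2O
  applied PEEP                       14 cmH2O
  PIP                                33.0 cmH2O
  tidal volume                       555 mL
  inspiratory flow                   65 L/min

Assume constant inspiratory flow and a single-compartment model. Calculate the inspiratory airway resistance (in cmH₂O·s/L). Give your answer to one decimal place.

Flow: 65 L/min ÷ 60 = 1.0833 L/s.
Equation of motion (constant flow): PIP = Vt/C + R·V̇ + PEEP.
R·V̇ = PIP − Vt/C − PEEP = 33.0 − 555/52.9 − 14 = 33.0 − 10.491 − 14 = 8.509 cmH2O.
R = 8.509 / 1.0833 = 7.855 cmH2O·s/L.

7.9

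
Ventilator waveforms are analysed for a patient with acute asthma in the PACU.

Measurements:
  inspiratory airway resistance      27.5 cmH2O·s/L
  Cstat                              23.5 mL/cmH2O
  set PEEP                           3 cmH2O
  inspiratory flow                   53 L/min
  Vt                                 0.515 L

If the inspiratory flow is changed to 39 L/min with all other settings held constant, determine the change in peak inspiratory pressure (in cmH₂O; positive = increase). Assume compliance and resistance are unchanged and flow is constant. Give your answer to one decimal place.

-6.4

Flow: 53 L/min ÷ 60 = 0.8833 L/s.
New flow: 39 L/min ÷ 60 = 0.65 L/s.
PIP = Vt/C + R·V̇ + PEEP (constant-flow equation of motion).
Only the resistive term changes: ΔPIP = R × ΔV̇ = 27.5 × (0.65 − 0.8833) = 27.5 × -0.2333 = -6.416 cmH2O.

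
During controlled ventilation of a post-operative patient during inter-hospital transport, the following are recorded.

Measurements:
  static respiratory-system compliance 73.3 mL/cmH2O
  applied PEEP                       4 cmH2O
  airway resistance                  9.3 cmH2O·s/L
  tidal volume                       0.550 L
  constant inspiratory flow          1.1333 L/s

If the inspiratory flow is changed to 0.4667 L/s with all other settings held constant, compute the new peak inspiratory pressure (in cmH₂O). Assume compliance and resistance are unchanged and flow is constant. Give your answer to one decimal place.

PIP = Vt/C + R·V̇ + PEEP (constant-flow equation of motion).
Only the resistive term changes: ΔPIP = R × ΔV̇ = 9.3 × (0.4667 − 1.1333) = 9.3 × -0.6666 = -6.199 cmH2O.
Original PIP = 550/73.3 + 9.3×1.1333 + 4 = 22.043 cmH2O; new PIP = 22.043 + (-6.199) = 15.844 cmH2O.

15.8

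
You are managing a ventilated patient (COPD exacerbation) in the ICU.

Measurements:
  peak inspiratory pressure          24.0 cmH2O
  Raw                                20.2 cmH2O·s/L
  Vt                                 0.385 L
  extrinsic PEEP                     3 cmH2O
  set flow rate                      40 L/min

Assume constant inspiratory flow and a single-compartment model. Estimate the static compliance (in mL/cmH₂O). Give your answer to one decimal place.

51.1

Flow: 40 L/min ÷ 60 = 0.6667 L/s.
Equation of motion (constant flow): PIP = Vt/C + R·V̇ + PEEP.
Vt/C = PIP − R·V̇ − PEEP = 24.0 − 20.2×0.6667 − 3 = 24.0 − 13.467 − 3 = 7.533 cmH2O.
C = Vt / 7.533 = 385 / 7.533 = 51.108 mL/cmH2O.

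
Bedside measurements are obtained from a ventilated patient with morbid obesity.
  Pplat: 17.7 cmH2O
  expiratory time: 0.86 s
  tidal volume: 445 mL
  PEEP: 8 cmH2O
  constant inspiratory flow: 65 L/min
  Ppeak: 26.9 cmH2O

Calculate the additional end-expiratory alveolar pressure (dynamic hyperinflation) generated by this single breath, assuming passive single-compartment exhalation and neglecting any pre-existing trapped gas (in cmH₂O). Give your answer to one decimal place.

1.1

Flow: 65 L/min ÷ 60 = 1.0833 L/s.
R = (PIP − Pplat)/V̇ = (26.9 − 17.7) / 1.0833 = 9.2/1.0833 = 8.493 cmH2O·s/L.
C = Vt/(Pplat − PEEP) = 445.0 / (17.7 − 8) = 445.0/9.7 = 45.876 mL/cmH2O.
τ = R × C = 8.493 × 0.04588 L/cmH2O = 0.3897 s.
Fraction remaining = e^(−Te/τ) = e^(−0.86/0.3897) = 0.11; trapped volume = 445.0 × 0.11 = 48.95 mL.
Additional alveolar pressure from trapping ≈ V_trapped / C = 48.95 / 45.876 = 1.067 cmH2O.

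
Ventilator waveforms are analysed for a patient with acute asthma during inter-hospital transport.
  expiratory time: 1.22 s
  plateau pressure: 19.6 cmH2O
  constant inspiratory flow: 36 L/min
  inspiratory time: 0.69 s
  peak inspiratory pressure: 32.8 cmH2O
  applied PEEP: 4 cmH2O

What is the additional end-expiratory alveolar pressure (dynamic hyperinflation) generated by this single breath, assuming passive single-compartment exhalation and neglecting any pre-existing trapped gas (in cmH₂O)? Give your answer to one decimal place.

Flow: 36 L/min ÷ 60 = 0.6 L/s.
Vt = flow × Ti = 0.6 L/s × 0.69 s × 1000 mL/L = 414.0 mL.
R = (PIP − Pplat)/V̇ = (32.8 − 19.6) / 0.6 = 13.2/0.6 = 22.0 cmH2O·s/L.
C = Vt/(Pplat − PEEP) = 414.0 / (19.6 − 4) = 414.0/15.6 = 26.538 mL/cmH2O.
τ = R × C = 22.0 × 0.02654 L/cmH2O = 0.5839 s.
Fraction remaining = e^(−Te/τ) = e^(−1.22/0.5839) = 0.1238; trapped volume = 414.0 × 0.1238 = 51.253 mL.
Additional alveolar pressure from trapping ≈ V_trapped / C = 51.253 / 26.538 = 1.931 cmH2O.

1.9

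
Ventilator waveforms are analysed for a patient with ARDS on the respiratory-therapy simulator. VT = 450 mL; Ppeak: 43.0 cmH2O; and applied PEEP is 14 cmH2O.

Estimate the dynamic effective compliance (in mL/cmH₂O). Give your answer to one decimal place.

15.5

Dynamic compliance = Vt / (PIP − PEEP) = 450 / (43.0 − 14) = 450 / 29.0 = 15.517 mL/cmH2O.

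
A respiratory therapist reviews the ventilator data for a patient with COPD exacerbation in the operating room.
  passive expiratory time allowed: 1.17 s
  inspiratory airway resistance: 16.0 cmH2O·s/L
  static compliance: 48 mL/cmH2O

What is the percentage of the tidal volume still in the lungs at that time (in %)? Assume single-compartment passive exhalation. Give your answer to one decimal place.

τ = R × C = 16.0 × 48 mL/cmH2O = 16.0 × 0.048 L/cmH2O = 0.768 s.
Passive exhalation: V(t)/V₀ = e^(−t/τ) = e^(−1.17/0.768) = 0.218.
Fraction remaining = 0.218 → 21.8%.

21.8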